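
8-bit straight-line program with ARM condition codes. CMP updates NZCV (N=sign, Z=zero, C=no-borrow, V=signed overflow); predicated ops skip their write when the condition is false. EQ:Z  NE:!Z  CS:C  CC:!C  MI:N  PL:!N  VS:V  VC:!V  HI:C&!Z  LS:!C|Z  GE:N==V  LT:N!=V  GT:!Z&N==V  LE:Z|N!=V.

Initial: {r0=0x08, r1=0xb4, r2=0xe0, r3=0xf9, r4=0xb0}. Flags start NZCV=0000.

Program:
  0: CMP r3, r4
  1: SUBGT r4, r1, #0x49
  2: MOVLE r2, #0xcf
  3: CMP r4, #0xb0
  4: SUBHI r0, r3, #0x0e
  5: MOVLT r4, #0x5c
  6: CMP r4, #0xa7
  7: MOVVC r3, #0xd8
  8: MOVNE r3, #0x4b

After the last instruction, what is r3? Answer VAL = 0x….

VAL = 0x4b

0: ✓ CMP  NZCV=0010
1: ✓ SUBGT  r4←0x6b
2: · MOVLE
3: ✓ CMP  NZCV=1001
4: · SUBHI
5: · MOVLT
6: ✓ CMP  NZCV=1001
7: · MOVVC
8: ✓ MOVNE  r3←0x4b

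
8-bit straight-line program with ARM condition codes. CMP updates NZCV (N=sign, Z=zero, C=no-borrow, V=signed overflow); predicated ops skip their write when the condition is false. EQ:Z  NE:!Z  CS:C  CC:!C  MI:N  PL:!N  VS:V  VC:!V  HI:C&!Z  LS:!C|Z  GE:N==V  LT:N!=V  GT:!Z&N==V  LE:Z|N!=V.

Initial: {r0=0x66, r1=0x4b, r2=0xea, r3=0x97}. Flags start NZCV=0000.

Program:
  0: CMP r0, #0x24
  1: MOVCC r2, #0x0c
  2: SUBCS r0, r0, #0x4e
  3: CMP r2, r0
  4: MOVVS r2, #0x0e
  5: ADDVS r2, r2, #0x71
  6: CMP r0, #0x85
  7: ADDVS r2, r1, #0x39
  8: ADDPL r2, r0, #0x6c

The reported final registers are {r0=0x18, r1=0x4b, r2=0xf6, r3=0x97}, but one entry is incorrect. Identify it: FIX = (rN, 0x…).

0: ✓ CMP  NZCV=0010
1: · MOVCC
2: ✓ SUBCS  r0←0x18
3: ✓ CMP  NZCV=1010
4: · MOVVS
5: · ADDVS
6: ✓ CMP  NZCV=1001
7: ✓ ADDVS  r2←0x84
8: · ADDPL

FIX = (r2, 0x84)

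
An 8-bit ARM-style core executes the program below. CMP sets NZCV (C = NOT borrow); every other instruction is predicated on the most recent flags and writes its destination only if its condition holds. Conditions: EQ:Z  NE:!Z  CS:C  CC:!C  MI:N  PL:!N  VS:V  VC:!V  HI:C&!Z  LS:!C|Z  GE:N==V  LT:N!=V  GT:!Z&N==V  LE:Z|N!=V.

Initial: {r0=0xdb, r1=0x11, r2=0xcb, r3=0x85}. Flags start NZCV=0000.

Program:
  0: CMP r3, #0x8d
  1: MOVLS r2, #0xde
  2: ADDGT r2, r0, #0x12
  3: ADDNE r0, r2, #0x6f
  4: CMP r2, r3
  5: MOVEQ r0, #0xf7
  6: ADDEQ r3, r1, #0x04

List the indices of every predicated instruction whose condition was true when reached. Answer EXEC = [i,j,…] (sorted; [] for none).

[0] flags=1000 → (cmp)
[1] flags=1000 LS?T → r2=0xde
[2] flags=1000 GT?F → skip
[3] flags=1000 NE?T → r0=0x4d
[4] flags=0010 → (cmp)
[5] flags=0010 EQ?F → skip
[6] flags=0010 EQ?F → skip

EXEC = [1,3]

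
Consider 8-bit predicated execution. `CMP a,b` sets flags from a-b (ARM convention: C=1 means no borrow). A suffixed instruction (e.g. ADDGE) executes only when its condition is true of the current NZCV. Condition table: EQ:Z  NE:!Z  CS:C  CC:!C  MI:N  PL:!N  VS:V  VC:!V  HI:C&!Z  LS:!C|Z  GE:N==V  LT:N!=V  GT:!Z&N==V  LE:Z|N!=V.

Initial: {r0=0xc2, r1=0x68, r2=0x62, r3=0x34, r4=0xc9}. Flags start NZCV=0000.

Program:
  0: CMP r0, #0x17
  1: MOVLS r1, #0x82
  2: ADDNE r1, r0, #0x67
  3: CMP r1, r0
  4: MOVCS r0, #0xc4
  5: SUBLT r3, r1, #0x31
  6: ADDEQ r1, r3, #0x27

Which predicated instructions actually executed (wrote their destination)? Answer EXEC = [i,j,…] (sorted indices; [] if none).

EXEC = [2]

0: ✓ CMP  NZCV=1010
1: · MOVLS
2: ✓ ADDNE  r1←0x29
3: ✓ CMP  NZCV=0000
4: · MOVCS
5: · SUBLT
6: · ADDEQ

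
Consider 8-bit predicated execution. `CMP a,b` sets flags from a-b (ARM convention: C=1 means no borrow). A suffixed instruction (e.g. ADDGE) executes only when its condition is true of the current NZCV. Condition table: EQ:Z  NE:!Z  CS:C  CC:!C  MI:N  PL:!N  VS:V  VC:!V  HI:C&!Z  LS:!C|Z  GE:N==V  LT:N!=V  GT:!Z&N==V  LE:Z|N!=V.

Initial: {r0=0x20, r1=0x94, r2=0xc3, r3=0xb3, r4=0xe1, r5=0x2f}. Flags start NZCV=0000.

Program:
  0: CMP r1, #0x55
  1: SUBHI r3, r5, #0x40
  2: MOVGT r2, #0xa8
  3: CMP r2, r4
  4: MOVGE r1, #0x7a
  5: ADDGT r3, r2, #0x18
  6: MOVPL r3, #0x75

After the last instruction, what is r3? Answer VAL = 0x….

0: ✓ CMP  NZCV=0011
1: ✓ SUBHI  r3←0xef
2: · MOVGT
3: ✓ CMP  NZCV=1000
4: · MOVGE
5: · ADDGT
6: · MOVPL

VAL = 0xef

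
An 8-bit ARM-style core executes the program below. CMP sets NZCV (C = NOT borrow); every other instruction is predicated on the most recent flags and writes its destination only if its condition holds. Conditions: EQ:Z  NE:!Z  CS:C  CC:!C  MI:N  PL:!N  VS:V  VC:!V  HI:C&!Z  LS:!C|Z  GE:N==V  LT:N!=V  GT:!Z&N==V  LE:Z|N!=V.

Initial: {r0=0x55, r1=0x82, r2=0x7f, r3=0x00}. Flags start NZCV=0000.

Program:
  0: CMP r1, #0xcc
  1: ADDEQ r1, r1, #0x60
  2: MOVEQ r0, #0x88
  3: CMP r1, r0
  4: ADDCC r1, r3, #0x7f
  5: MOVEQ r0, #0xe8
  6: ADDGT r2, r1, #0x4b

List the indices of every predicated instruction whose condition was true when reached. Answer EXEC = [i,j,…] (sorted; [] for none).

EXEC = []

[0] flags=1000 → (cmp)
[1] flags=1000 EQ?F → skip
[2] flags=1000 EQ?F → skip
[3] flags=0011 → (cmp)
[4] flags=0011 CC?F → skip
[5] flags=0011 EQ?F → skip
[6] flags=0011 GT?F → skip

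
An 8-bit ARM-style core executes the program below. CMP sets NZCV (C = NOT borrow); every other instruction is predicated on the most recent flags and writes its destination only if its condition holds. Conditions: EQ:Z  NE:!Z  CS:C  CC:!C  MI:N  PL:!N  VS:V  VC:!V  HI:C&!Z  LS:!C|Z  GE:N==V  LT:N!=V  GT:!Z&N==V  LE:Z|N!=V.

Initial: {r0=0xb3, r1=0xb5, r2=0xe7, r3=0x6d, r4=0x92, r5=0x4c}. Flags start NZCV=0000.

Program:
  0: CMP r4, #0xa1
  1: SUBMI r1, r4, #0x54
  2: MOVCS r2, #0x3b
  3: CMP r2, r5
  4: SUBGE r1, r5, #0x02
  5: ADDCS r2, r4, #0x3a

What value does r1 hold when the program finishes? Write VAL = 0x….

VAL = 0x3e

0: ✓ CMP  NZCV=1000
1: ✓ SUBMI  r1←0x3e
2: · MOVCS
3: ✓ CMP  NZCV=1010
4: · SUBGE
5: ✓ ADDCS  r2←0xcc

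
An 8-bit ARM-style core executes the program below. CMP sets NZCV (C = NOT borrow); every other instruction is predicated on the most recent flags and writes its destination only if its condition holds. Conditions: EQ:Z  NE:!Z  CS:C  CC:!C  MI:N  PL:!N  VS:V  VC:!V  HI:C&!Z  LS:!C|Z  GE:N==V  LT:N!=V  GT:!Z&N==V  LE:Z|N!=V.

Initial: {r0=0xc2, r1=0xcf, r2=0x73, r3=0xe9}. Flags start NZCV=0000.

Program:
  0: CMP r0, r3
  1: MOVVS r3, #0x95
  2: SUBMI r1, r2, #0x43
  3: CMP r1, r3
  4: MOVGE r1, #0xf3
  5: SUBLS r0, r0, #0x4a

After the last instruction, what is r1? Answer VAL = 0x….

VAL = 0xf3

[0] flags=1000 → (cmp)
[1] flags=1000 VS?F → skip
[2] flags=1000 MI?T → r1=0x30
[3] flags=0000 → (cmp)
[4] flags=0000 GE?T → r1=0xf3
[5] flags=0000 LS?T → r0=0x78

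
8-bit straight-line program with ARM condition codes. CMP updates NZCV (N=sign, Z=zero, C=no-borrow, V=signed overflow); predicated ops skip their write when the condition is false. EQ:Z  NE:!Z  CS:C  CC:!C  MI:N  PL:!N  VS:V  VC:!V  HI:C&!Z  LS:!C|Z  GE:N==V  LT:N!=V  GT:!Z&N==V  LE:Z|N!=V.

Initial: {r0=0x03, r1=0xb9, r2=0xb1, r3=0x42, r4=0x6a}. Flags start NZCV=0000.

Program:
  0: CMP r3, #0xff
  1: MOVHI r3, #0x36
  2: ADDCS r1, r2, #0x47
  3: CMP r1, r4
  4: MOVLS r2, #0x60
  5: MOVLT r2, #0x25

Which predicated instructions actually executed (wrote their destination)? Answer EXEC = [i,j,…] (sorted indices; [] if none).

EXEC = [5]

0: ✓ CMP  NZCV=0000
1: · MOVHI
2: · ADDCS
3: ✓ CMP  NZCV=0011
4: · MOVLS
5: ✓ MOVLT  r2←0x25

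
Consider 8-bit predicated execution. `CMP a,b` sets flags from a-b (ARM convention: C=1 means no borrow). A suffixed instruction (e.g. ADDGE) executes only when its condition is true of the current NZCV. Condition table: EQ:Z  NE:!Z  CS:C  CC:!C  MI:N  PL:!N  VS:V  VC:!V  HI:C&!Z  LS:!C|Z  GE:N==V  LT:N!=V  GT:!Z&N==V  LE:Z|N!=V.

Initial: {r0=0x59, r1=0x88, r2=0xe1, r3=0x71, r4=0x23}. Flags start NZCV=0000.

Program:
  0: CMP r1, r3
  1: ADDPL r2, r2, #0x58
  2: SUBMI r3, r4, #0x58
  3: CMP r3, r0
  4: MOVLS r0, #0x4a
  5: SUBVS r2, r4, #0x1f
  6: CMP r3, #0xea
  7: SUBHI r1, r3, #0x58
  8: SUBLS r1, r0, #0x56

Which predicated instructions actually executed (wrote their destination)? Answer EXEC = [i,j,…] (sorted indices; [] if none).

0: ✓ CMP  NZCV=0011
1: ✓ ADDPL  r2←0x39
2: · SUBMI
3: ✓ CMP  NZCV=0010
4: · MOVLS
5: · SUBVS
6: ✓ CMP  NZCV=1001
7: · SUBHI
8: ✓ SUBLS  r1←0x03

EXEC = [1,8]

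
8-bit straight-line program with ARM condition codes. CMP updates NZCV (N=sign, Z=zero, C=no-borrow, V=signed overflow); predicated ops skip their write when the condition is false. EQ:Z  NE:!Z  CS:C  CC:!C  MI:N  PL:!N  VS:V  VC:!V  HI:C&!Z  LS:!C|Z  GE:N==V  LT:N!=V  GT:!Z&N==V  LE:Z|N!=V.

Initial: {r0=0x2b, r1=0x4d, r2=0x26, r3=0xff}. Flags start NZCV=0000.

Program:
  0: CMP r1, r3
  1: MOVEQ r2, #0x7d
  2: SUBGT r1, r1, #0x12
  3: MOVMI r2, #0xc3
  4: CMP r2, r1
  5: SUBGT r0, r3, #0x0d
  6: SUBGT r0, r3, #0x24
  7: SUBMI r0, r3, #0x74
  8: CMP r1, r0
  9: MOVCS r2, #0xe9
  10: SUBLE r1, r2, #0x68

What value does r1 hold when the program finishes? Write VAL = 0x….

0: ✓ CMP  NZCV=0000
1: · MOVEQ
2: ✓ SUBGT  r1←0x3b
3: · MOVMI
4: ✓ CMP  NZCV=1000
5: · SUBGT
6: · SUBGT
7: ✓ SUBMI  r0←0x8b
8: ✓ CMP  NZCV=1001
9: · MOVCS
10: · SUBLE

VAL = 0x3b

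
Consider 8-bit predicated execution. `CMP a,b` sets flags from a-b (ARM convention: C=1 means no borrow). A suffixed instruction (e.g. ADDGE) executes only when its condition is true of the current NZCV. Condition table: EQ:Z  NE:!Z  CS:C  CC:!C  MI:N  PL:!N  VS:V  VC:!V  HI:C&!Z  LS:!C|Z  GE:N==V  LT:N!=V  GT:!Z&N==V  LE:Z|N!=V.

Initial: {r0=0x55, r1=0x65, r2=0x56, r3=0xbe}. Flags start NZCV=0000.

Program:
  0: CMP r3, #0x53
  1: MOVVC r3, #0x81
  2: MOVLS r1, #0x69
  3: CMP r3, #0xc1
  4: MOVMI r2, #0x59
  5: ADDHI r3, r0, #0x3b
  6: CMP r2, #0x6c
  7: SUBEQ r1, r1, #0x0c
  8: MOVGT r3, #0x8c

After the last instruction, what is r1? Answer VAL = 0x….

VAL = 0x65

0: ✓ CMP  NZCV=0011
1: · MOVVC
2: · MOVLS
3: ✓ CMP  NZCV=1000
4: ✓ MOVMI  r2←0x59
5: · ADDHI
6: ✓ CMP  NZCV=1000
7: · SUBEQ
8: · MOVGT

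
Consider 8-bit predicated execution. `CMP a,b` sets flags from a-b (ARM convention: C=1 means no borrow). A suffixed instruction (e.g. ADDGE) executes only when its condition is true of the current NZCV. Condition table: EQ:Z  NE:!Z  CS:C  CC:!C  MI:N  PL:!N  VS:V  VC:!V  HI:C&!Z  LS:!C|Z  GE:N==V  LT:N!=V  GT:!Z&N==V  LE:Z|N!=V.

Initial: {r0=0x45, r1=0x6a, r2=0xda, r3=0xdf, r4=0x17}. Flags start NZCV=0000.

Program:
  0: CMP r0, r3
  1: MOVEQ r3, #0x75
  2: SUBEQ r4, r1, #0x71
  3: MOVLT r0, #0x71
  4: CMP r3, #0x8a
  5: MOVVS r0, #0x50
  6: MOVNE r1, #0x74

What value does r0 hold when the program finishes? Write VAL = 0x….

VAL = 0x45

[0] flags=0000 → (cmp)
[1] flags=0000 EQ?F → skip
[2] flags=0000 EQ?F → skip
[3] flags=0000 LT?F → skip
[4] flags=0010 → (cmp)
[5] flags=0010 VS?F → skip
[6] flags=0010 NE?T → r1=0x74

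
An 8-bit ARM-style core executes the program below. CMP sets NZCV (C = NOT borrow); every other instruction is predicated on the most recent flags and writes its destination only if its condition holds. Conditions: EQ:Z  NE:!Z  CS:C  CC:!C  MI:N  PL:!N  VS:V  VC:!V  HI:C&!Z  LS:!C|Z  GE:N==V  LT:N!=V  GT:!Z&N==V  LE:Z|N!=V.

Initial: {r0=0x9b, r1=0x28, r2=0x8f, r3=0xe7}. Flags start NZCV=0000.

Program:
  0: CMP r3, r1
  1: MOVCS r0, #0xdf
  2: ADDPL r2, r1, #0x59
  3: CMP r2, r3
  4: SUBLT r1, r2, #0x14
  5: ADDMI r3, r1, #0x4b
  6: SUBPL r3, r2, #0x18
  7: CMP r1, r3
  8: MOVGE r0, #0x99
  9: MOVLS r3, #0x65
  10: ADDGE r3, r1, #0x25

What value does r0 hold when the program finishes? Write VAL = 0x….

VAL = 0x99

[0] flags=1010 → (cmp)
[1] flags=1010 CS?T → r0=0xdf
[2] flags=1010 PL?F → skip
[3] flags=1000 → (cmp)
[4] flags=1000 LT?T → r1=0x7b
[5] flags=1000 MI?T → r3=0xc6
[6] flags=1000 PL?F → skip
[7] flags=1001 → (cmp)
[8] flags=1001 GE?T → r0=0x99
[9] flags=1001 LS?T → r3=0x65
[10] flags=1001 GE?T → r3=0xa0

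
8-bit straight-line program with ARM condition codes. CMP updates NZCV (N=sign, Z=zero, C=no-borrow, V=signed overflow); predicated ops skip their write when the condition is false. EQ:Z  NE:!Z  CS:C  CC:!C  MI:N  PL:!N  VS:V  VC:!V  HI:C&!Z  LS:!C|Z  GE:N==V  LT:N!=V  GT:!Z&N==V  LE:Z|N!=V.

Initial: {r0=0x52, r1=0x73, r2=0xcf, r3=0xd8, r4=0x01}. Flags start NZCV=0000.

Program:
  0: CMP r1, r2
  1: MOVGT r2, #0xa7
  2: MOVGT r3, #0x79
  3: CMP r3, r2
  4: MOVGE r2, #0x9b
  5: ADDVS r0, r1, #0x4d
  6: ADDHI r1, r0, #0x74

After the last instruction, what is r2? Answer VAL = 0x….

VAL = 0x9b

[0] flags=1001 → (cmp)
[1] flags=1001 GT?T → r2=0xa7
[2] flags=1001 GT?T → r3=0x79
[3] flags=1001 → (cmp)
[4] flags=1001 GE?T → r2=0x9b
[5] flags=1001 VS?T → r0=0xc0
[6] flags=1001 HI?F → skip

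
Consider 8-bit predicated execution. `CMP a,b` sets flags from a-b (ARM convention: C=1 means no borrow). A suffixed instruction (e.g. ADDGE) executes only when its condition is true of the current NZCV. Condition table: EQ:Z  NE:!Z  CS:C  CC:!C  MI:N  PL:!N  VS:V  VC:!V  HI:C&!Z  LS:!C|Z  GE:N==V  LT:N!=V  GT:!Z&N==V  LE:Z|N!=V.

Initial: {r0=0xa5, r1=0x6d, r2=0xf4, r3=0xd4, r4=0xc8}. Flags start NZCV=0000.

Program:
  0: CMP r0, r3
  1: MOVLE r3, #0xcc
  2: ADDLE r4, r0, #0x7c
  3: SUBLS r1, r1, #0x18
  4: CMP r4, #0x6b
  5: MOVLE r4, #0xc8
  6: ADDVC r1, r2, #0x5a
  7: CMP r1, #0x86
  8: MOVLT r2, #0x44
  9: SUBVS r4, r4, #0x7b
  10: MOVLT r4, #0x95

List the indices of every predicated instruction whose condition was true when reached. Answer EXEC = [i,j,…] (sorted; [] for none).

0: ✓ CMP  NZCV=1000
1: ✓ MOVLE  r3←0xcc
2: ✓ ADDLE  r4←0x21
3: ✓ SUBLS  r1←0x55
4: ✓ CMP  NZCV=1000
5: ✓ MOVLE  r4←0xc8
6: ✓ ADDVC  r1←0x4e
7: ✓ CMP  NZCV=1001
8: · MOVLT
9: ✓ SUBVS  r4←0x4d
10: · MOVLT

EXEC = [1,2,3,5,6,9]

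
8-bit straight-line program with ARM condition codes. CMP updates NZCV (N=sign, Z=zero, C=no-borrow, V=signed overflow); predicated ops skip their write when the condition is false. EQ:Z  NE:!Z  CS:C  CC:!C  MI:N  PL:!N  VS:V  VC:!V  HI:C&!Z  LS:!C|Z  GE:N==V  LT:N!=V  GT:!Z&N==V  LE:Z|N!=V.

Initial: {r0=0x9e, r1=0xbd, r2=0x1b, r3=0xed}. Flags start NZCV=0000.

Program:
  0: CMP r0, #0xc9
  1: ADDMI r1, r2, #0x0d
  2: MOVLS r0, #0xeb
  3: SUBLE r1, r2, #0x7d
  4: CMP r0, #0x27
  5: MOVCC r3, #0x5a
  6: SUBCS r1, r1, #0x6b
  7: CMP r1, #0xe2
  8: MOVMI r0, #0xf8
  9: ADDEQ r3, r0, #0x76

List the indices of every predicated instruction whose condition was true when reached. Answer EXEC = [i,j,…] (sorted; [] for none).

EXEC = [1,2,3,6]

0: ✓ CMP  NZCV=1000
1: ✓ ADDMI  r1←0x28
2: ✓ MOVLS  r0←0xeb
3: ✓ SUBLE  r1←0x9e
4: ✓ CMP  NZCV=1010
5: · MOVCC
6: ✓ SUBCS  r1←0x33
7: ✓ CMP  NZCV=0000
8: · MOVMI
9: · ADDEQ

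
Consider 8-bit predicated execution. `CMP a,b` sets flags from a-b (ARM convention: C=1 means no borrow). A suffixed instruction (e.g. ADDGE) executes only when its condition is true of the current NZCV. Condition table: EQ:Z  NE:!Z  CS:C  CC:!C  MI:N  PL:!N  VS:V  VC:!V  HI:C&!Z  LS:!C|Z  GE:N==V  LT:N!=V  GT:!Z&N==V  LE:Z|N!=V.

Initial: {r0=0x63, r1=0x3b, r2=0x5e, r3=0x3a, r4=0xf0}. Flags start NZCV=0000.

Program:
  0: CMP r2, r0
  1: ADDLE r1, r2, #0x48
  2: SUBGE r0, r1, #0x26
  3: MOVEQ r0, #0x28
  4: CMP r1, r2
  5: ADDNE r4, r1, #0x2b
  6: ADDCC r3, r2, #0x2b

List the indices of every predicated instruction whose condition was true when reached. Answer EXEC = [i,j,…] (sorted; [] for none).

0: ✓ CMP  NZCV=1000
1: ✓ ADDLE  r1←0xa6
2: · SUBGE
3: · MOVEQ
4: ✓ CMP  NZCV=0011
5: ✓ ADDNE  r4←0xd1
6: · ADDCC

EXEC = [1,5]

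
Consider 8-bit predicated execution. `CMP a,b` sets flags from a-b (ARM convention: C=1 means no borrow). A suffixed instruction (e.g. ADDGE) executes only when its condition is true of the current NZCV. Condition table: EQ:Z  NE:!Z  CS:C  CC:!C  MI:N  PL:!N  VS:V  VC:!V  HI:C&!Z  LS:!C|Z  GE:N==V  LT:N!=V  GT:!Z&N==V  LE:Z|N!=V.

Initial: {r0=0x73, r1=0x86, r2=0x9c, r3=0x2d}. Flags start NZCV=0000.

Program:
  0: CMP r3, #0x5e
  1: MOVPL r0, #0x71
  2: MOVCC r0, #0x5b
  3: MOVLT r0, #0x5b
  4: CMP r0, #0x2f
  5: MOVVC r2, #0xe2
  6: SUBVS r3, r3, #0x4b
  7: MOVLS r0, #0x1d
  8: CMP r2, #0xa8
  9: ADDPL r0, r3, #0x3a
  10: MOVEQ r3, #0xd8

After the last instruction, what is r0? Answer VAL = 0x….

[0] flags=1000 → (cmp)
[1] flags=1000 PL?F → skip
[2] flags=1000 CC?T → r0=0x5b
[3] flags=1000 LT?T → r0=0x5b
[4] flags=0010 → (cmp)
[5] flags=0010 VC?T → r2=0xe2
[6] flags=0010 VS?F → skip
[7] flags=0010 LS?F → skip
[8] flags=0010 → (cmp)
[9] flags=0010 PL?T → r0=0x67
[10] flags=0010 EQ?F → skip

VAL = 0x67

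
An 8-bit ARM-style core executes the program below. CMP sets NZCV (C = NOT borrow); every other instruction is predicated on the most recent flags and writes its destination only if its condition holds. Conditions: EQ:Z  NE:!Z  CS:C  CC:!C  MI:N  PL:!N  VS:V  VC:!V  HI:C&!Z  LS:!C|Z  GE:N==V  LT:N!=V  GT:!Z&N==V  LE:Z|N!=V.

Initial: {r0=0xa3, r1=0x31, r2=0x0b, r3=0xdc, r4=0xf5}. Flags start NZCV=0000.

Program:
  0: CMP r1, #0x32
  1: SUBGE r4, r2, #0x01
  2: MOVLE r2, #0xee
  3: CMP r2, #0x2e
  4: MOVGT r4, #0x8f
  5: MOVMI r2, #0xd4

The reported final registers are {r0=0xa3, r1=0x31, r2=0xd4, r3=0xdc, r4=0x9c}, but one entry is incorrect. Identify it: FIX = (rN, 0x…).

0: ✓ CMP  NZCV=1000
1: · SUBGE
2: ✓ MOVLE  r2←0xee
3: ✓ CMP  NZCV=1010
4: · MOVGT
5: ✓ MOVMI  r2←0xd4

FIX = (r4, 0xf5)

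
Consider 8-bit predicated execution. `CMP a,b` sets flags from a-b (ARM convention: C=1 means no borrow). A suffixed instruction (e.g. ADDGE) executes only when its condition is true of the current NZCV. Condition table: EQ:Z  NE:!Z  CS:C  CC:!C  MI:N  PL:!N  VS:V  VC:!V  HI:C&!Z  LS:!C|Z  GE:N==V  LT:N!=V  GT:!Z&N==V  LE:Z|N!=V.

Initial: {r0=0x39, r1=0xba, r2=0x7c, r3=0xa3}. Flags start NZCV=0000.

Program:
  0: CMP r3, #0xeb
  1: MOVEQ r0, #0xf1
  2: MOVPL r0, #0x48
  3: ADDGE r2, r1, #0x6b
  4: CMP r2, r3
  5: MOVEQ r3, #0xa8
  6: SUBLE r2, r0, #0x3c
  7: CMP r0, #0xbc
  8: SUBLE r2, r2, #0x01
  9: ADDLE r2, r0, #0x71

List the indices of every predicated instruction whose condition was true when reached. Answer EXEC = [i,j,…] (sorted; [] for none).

[0] flags=1000 → (cmp)
[1] flags=1000 EQ?F → skip
[2] flags=1000 PL?F → skip
[3] flags=1000 GE?F → skip
[4] flags=1001 → (cmp)
[5] flags=1001 EQ?F → skip
[6] flags=1001 LE?F → skip
[7] flags=0000 → (cmp)
[8] flags=0000 LE?F → skip
[9] flags=0000 LE?F → skip

EXEC = []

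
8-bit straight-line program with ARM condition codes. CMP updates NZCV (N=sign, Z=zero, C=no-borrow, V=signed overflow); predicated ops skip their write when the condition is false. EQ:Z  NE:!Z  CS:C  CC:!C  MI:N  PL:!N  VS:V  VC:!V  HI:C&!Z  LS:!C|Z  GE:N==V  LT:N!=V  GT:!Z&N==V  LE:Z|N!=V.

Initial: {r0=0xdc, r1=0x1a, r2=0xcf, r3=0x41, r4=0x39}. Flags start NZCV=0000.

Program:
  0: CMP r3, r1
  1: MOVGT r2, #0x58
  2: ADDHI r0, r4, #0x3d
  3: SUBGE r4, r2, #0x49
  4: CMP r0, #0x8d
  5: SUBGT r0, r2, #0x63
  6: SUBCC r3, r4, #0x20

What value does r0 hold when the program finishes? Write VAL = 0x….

0: ✓ CMP  NZCV=0010
1: ✓ MOVGT  r2←0x58
2: ✓ ADDHI  r0←0x76
3: ✓ SUBGE  r4←0x0f
4: ✓ CMP  NZCV=1001
5: ✓ SUBGT  r0←0xf5
6: ✓ SUBCC  r3←0xef

VAL = 0xf5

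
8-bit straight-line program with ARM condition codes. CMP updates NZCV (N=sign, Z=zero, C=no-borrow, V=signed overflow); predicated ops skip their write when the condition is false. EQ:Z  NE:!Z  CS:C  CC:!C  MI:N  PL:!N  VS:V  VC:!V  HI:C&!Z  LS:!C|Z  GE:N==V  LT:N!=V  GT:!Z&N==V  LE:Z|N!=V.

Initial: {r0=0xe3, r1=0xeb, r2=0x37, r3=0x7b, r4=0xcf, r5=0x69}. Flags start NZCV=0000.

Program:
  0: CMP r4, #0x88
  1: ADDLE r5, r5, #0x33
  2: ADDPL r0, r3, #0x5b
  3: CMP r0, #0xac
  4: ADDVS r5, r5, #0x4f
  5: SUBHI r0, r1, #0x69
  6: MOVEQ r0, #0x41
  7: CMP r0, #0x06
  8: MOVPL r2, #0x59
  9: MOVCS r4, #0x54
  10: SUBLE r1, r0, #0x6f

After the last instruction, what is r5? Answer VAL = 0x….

[0] flags=0010 → (cmp)
[1] flags=0010 LE?F → skip
[2] flags=0010 PL?T → r0=0xd6
[3] flags=0010 → (cmp)
[4] flags=0010 VS?F → skip
[5] flags=0010 HI?T → r0=0x82
[6] flags=0010 EQ?F → skip
[7] flags=0011 → (cmp)
[8] flags=0011 PL?T → r2=0x59
[9] flags=0011 CS?T → r4=0x54
[10] flags=0011 LE?T → r1=0x13

VAL = 0x69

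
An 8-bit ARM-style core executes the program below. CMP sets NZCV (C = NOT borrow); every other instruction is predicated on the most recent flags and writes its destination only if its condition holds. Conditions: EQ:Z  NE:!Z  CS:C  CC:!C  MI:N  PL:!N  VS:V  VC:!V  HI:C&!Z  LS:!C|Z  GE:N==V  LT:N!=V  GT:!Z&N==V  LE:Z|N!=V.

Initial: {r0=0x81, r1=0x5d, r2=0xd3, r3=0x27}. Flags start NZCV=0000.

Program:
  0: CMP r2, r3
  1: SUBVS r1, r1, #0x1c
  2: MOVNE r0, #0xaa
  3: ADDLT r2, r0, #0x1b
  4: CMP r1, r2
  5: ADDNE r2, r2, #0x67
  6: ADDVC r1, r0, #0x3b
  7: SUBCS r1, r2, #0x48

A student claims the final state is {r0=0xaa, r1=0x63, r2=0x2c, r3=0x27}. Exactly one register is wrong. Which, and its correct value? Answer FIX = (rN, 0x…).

FIX = (r1, 0x5d)

0: ✓ CMP  NZCV=1010
1: · SUBVS
2: ✓ MOVNE  r0←0xaa
3: ✓ ADDLT  r2←0xc5
4: ✓ CMP  NZCV=1001
5: ✓ ADDNE  r2←0x2c
6: · ADDVC
7: · SUBCS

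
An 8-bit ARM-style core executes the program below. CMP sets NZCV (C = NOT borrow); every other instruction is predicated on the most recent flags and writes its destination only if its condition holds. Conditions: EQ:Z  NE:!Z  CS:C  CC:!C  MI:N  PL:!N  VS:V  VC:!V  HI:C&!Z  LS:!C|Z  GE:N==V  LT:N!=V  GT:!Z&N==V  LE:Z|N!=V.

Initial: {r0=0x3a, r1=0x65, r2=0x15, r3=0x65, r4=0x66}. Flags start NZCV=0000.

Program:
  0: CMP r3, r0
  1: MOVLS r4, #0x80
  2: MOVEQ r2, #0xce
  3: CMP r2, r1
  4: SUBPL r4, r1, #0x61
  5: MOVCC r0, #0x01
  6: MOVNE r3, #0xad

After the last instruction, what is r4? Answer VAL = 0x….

0: ✓ CMP  NZCV=0010
1: · MOVLS
2: · MOVEQ
3: ✓ CMP  NZCV=1000
4: · SUBPL
5: ✓ MOVCC  r0←0x01
6: ✓ MOVNE  r3←0xad

VAL = 0x66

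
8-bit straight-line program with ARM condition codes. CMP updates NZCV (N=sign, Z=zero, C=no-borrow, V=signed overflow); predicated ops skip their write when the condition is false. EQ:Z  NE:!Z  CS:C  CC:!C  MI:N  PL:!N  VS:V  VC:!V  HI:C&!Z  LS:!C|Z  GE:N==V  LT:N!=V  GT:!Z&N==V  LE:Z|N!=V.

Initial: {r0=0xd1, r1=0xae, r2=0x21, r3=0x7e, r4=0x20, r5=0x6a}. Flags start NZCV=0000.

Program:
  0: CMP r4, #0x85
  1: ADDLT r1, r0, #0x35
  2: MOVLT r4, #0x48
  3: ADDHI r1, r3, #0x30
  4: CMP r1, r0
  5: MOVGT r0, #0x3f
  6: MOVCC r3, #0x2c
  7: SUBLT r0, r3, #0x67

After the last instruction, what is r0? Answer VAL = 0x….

VAL = 0xc5

0: ✓ CMP  NZCV=1001
1: · ADDLT
2: · MOVLT
3: · ADDHI
4: ✓ CMP  NZCV=1000
5: · MOVGT
6: ✓ MOVCC  r3←0x2c
7: ✓ SUBLT  r0←0xc5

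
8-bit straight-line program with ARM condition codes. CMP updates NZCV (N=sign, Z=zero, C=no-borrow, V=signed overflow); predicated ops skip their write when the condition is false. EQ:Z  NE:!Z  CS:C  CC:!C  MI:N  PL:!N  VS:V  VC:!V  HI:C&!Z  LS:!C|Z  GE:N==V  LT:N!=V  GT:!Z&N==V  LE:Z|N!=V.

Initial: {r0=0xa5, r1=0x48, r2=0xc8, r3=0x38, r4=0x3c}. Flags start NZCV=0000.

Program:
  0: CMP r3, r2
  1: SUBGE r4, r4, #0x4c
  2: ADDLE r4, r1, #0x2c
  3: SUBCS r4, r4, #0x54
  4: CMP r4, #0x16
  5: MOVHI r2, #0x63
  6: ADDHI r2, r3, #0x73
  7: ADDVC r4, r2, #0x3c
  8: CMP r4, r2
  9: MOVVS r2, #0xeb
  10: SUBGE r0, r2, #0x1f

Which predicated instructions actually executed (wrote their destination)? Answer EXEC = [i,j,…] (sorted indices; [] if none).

EXEC = [1,5,6,7,10]

[0] flags=0000 → (cmp)
[1] flags=0000 GE?T → r4=0xf0
[2] flags=0000 LE?F → skip
[3] flags=0000 CS?F → skip
[4] flags=1010 → (cmp)
[5] flags=1010 HI?T → r2=0x63
[6] flags=1010 HI?T → r2=0xab
[7] flags=1010 VC?T → r4=0xe7
[8] flags=0010 → (cmp)
[9] flags=0010 VS?F → skip
[10] flags=0010 GE?T → r0=0x8c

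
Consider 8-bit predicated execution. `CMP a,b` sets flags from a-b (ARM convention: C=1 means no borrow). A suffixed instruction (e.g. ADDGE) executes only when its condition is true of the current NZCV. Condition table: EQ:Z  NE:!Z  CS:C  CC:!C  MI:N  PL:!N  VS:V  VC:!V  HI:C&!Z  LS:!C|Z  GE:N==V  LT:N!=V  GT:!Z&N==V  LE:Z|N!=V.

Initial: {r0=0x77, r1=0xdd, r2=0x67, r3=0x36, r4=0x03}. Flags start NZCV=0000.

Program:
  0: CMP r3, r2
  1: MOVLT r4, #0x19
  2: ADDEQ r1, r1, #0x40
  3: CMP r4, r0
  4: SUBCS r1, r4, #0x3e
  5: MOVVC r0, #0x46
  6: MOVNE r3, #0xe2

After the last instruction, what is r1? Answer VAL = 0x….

VAL = 0xdd

0: ✓ CMP  NZCV=1000
1: ✓ MOVLT  r4←0x19
2: · ADDEQ
3: ✓ CMP  NZCV=1000
4: · SUBCS
5: ✓ MOVVC  r0←0x46
6: ✓ MOVNE  r3←0xe2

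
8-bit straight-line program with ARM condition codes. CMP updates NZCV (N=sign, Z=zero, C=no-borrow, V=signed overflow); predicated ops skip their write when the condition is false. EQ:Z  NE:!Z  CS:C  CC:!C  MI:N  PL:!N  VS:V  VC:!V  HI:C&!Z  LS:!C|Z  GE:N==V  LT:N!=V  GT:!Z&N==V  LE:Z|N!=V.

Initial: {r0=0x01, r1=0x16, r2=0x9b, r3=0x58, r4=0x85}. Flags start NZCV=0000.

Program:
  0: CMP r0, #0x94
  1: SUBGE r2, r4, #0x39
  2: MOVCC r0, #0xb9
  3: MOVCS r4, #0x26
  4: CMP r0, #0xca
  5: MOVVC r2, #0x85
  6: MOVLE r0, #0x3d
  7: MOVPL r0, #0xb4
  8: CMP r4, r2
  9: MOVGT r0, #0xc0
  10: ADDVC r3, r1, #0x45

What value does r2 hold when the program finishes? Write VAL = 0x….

0: ✓ CMP  NZCV=0000
1: ✓ SUBGE  r2←0x4c
2: ✓ MOVCC  r0←0xb9
3: · MOVCS
4: ✓ CMP  NZCV=1000
5: ✓ MOVVC  r2←0x85
6: ✓ MOVLE  r0←0x3d
7: · MOVPL
8: ✓ CMP  NZCV=0110
9: · MOVGT
10: ✓ ADDVC  r3←0x5b

VAL = 0x85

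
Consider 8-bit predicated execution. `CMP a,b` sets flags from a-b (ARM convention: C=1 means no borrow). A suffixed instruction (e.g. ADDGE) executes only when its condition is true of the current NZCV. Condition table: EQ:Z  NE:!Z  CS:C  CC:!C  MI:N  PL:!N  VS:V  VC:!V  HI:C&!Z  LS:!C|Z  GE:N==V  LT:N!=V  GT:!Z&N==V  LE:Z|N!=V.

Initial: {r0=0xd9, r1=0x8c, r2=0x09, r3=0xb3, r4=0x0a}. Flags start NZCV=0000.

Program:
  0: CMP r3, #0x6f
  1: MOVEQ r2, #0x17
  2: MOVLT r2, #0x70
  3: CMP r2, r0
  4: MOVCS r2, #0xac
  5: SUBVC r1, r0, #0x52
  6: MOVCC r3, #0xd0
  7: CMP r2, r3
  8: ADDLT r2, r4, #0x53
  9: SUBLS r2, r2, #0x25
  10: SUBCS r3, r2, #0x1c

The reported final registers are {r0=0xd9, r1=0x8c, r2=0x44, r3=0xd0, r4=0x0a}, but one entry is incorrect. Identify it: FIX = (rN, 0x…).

FIX = (r2, 0x4b)

[0] flags=0011 → (cmp)
[1] flags=0011 EQ?F → skip
[2] flags=0011 LT?T → r2=0x70
[3] flags=1001 → (cmp)
[4] flags=1001 CS?F → skip
[5] flags=1001 VC?F → skip
[6] flags=1001 CC?T → r3=0xd0
[7] flags=1001 → (cmp)
[8] flags=1001 LT?F → skip
[9] flags=1001 LS?T → r2=0x4b
[10] flags=1001 CS?F → skip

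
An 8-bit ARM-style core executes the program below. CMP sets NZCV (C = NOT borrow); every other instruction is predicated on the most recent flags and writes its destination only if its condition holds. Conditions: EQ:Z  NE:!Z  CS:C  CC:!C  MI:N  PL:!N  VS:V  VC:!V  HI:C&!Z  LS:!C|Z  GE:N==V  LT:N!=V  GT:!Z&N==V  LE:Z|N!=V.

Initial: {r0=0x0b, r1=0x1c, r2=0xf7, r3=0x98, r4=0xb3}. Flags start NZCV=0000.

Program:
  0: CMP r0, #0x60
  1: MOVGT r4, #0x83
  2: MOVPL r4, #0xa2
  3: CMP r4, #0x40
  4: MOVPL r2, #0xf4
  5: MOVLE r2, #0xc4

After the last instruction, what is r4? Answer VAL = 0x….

0: ✓ CMP  NZCV=1000
1: · MOVGT
2: · MOVPL
3: ✓ CMP  NZCV=0011
4: ✓ MOVPL  r2←0xf4
5: ✓ MOVLE  r2←0xc4

VAL = 0xb3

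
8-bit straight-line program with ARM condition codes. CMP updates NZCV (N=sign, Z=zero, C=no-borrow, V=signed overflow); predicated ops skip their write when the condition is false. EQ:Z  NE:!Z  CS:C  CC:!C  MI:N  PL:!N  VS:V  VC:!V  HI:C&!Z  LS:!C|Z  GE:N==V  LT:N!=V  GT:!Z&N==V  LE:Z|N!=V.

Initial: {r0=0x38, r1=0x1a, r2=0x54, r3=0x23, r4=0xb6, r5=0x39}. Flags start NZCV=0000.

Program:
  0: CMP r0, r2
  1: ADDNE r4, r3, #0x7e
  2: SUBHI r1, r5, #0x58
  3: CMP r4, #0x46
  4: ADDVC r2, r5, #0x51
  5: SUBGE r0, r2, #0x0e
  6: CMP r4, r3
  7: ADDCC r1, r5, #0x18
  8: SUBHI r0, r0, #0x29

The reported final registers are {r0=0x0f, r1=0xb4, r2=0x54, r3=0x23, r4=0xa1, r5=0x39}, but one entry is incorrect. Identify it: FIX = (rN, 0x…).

FIX = (r1, 0x1a)

[0] flags=1000 → (cmp)
[1] flags=1000 NE?T → r4=0xa1
[2] flags=1000 HI?F → skip
[3] flags=0011 → (cmp)
[4] flags=0011 VC?F → skip
[5] flags=0011 GE?F → skip
[6] flags=0011 → (cmp)
[7] flags=0011 CC?F → skip
[8] flags=0011 HI?T → r0=0x0f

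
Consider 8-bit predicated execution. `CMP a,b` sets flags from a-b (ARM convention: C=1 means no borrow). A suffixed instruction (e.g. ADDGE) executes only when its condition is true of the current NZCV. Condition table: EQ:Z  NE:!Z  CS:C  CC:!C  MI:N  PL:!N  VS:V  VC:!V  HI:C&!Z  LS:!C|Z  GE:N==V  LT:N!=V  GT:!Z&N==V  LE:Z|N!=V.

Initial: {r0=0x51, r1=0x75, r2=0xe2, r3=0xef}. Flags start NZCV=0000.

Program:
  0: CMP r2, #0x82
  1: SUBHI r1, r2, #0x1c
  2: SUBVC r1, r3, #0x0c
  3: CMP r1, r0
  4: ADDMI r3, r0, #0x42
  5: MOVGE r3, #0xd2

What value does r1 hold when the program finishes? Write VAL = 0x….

[0] flags=0010 → (cmp)
[1] flags=0010 HI?T → r1=0xc6
[2] flags=0010 VC?T → r1=0xe3
[3] flags=1010 → (cmp)
[4] flags=1010 MI?T → r3=0x93
[5] flags=1010 GE?F → skip

VAL = 0xe3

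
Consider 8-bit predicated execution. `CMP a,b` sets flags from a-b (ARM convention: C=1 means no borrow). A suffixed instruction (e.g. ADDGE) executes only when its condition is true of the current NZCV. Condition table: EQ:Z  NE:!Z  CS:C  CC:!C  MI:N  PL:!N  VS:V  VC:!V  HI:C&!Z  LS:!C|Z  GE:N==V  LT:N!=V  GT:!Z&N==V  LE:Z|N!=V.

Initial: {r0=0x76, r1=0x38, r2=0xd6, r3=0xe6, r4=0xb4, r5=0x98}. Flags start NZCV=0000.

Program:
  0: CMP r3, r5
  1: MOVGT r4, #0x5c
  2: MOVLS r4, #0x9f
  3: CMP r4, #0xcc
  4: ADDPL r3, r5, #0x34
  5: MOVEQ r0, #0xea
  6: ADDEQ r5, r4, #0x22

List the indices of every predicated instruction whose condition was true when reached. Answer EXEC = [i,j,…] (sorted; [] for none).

EXEC = [1]

[0] flags=0010 → (cmp)
[1] flags=0010 GT?T → r4=0x5c
[2] flags=0010 LS?F → skip
[3] flags=1001 → (cmp)
[4] flags=1001 PL?F → skip
[5] flags=1001 EQ?F → skip
[6] flags=1001 EQ?F → skip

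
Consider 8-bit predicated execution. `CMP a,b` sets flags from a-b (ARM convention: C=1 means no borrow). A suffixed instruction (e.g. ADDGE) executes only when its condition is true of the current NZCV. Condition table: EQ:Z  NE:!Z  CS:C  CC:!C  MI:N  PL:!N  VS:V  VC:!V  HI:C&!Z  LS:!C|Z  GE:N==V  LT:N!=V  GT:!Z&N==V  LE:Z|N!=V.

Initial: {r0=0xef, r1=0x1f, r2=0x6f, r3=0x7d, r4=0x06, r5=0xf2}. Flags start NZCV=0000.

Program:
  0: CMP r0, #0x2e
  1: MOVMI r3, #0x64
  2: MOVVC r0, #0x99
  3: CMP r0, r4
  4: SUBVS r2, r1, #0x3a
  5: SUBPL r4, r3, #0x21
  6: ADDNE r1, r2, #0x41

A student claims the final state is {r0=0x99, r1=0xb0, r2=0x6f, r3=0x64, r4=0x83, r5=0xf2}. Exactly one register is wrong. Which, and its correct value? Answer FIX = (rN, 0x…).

FIX = (r4, 0x06)

0: ✓ CMP  NZCV=1010
1: ✓ MOVMI  r3←0x64
2: ✓ MOVVC  r0←0x99
3: ✓ CMP  NZCV=1010
4: · SUBVS
5: · SUBPL
6: ✓ ADDNE  r1←0xb0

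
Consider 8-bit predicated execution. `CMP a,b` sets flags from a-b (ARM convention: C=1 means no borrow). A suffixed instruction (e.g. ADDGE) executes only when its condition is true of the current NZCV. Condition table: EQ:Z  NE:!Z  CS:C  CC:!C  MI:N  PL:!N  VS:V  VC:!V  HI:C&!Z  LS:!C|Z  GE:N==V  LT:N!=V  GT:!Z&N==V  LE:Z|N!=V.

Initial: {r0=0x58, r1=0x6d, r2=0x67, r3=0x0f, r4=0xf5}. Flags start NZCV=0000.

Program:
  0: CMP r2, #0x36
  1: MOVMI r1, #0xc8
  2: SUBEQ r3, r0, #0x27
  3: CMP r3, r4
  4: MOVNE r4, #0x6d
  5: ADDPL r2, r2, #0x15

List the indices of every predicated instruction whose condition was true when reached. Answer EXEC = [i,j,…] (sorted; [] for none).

0: ✓ CMP  NZCV=0010
1: · MOVMI
2: · SUBEQ
3: ✓ CMP  NZCV=0000
4: ✓ MOVNE  r4←0x6d
5: ✓ ADDPL  r2←0x7c

EXEC = [4,5]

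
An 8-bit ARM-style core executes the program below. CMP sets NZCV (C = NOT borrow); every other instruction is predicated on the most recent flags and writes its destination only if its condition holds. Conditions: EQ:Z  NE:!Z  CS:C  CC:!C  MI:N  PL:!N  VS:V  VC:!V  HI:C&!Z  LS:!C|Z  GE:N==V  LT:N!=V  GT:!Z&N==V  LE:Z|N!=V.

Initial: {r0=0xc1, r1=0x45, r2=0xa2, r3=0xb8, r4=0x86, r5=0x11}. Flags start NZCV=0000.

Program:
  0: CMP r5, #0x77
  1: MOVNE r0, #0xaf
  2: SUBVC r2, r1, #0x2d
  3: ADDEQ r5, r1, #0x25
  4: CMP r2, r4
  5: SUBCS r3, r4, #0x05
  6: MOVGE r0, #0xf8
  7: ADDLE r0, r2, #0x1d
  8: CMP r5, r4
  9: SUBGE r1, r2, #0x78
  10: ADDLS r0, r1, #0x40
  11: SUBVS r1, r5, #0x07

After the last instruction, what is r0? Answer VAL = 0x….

VAL = 0xe0

0: ✓ CMP  NZCV=1000
1: ✓ MOVNE  r0←0xaf
2: ✓ SUBVC  r2←0x18
3: · ADDEQ
4: ✓ CMP  NZCV=1001
5: · SUBCS
6: ✓ MOVGE  r0←0xf8
7: · ADDLE
8: ✓ CMP  NZCV=1001
9: ✓ SUBGE  r1←0xa0
10: ✓ ADDLS  r0←0xe0
11: ✓ SUBVS  r1←0x0a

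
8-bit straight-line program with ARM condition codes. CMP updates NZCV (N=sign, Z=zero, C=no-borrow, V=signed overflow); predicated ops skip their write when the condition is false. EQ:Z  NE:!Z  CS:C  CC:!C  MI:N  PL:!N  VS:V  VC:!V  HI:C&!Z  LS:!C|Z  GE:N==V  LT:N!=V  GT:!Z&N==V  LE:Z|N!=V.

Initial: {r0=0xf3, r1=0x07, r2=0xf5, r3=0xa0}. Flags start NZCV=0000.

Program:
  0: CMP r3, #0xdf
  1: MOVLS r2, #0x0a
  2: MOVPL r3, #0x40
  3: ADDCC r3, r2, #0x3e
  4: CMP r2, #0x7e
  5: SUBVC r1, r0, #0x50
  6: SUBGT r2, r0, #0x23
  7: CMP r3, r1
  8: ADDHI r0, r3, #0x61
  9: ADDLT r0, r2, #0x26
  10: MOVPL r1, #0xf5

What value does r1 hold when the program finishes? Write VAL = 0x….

[0] flags=1000 → (cmp)
[1] flags=1000 LS?T → r2=0x0a
[2] flags=1000 PL?F → skip
[3] flags=1000 CC?T → r3=0x48
[4] flags=1000 → (cmp)
[5] flags=1000 VC?T → r1=0xa3
[6] flags=1000 GT?F → skip
[7] flags=1001 → (cmp)
[8] flags=1001 HI?F → skip
[9] flags=1001 LT?F → skip
[10] flags=1001 PL?F → skip

VAL = 0xa3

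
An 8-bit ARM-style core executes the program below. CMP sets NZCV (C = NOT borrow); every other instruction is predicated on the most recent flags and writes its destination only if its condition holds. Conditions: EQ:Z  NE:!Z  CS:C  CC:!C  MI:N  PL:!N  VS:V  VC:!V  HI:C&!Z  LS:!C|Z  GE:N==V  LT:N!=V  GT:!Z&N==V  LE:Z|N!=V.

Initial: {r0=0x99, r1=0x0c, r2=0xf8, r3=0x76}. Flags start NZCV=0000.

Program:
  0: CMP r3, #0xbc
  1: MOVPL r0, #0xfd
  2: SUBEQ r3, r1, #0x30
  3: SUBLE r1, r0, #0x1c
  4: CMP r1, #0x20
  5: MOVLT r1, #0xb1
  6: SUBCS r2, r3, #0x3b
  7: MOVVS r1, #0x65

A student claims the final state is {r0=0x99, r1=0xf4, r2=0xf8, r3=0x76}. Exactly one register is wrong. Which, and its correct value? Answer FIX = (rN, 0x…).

FIX = (r1, 0xb1)

0: ✓ CMP  NZCV=1001
1: · MOVPL
2: · SUBEQ
3: · SUBLE
4: ✓ CMP  NZCV=1000
5: ✓ MOVLT  r1←0xb1
6: · SUBCS
7: · MOVVS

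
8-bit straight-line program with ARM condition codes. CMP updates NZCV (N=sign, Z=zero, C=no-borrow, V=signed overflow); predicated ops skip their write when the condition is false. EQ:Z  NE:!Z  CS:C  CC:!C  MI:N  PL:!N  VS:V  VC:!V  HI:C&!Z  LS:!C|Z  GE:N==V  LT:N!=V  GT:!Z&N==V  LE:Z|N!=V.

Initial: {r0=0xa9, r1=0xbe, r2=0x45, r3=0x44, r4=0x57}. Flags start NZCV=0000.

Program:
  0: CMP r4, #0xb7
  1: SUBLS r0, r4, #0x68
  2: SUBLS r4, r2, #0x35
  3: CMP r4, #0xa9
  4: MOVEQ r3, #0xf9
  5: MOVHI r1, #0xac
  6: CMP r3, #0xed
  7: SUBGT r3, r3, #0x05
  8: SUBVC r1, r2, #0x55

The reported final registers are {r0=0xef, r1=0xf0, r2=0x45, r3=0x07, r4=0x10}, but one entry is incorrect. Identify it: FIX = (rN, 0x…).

FIX = (r3, 0x3f)

[0] flags=1001 → (cmp)
[1] flags=1001 LS?T → r0=0xef
[2] flags=1001 LS?T → r4=0x10
[3] flags=0000 → (cmp)
[4] flags=0000 EQ?F → skip
[5] flags=0000 HI?F → skip
[6] flags=0000 → (cmp)
[7] flags=0000 GT?T → r3=0x3f
[8] flags=0000 VC?T → r1=0xf0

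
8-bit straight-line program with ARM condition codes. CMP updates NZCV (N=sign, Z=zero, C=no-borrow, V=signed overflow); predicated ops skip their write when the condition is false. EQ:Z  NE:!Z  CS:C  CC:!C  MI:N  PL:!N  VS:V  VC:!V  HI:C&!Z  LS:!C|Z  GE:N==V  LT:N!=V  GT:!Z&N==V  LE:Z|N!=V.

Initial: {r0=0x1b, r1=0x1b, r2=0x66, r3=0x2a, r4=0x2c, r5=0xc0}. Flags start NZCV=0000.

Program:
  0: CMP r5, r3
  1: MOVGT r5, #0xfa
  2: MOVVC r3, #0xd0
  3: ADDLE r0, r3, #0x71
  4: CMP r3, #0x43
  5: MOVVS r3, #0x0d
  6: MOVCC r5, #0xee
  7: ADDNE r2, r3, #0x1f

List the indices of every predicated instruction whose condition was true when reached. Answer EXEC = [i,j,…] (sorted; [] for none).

EXEC = [2,3,7]

[0] flags=1010 → (cmp)
[1] flags=1010 GT?F → skip
[2] flags=1010 VC?T → r3=0xd0
[3] flags=1010 LE?T → r0=0x41
[4] flags=1010 → (cmp)
[5] flags=1010 VS?F → skip
[6] flags=1010 CC?F → skip
[7] flags=1010 NE?T → r2=0xef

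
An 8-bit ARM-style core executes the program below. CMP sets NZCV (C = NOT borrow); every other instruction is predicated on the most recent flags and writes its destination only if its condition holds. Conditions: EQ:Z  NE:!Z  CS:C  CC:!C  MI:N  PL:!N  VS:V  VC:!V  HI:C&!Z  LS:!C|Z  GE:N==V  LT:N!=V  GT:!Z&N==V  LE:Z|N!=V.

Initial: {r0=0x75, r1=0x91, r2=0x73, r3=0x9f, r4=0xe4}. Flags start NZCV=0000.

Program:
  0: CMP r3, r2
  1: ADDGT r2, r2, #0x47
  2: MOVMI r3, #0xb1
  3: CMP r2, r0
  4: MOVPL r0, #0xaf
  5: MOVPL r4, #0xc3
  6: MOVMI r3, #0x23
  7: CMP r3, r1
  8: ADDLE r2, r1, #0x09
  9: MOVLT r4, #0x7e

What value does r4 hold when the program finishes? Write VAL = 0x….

VAL = 0xe4

[0] flags=0011 → (cmp)
[1] flags=0011 GT?F → skip
[2] flags=0011 MI?F → skip
[3] flags=1000 → (cmp)
[4] flags=1000 PL?F → skip
[5] flags=1000 PL?F → skip
[6] flags=1000 MI?T → r3=0x23
[7] flags=1001 → (cmp)
[8] flags=1001 LE?F → skip
[9] flags=1001 LT?F → skip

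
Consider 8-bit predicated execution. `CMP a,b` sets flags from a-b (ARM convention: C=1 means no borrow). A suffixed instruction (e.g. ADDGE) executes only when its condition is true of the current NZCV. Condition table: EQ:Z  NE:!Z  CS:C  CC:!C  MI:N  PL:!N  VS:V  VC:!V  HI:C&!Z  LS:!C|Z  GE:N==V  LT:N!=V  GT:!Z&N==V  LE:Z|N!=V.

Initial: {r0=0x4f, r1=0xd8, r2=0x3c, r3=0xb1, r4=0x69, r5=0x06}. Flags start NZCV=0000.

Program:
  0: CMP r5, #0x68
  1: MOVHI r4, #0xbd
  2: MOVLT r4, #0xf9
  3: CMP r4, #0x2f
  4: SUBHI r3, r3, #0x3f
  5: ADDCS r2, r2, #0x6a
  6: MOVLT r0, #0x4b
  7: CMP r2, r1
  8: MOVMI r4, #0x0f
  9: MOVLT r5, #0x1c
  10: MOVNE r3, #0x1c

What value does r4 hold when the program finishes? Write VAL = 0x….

VAL = 0x0f

0: ✓ CMP  NZCV=1000
1: · MOVHI
2: ✓ MOVLT  r4←0xf9
3: ✓ CMP  NZCV=1010
4: ✓ SUBHI  r3←0x72
5: ✓ ADDCS  r2←0xa6
6: ✓ MOVLT  r0←0x4b
7: ✓ CMP  NZCV=1000
8: ✓ MOVMI  r4←0x0f
9: ✓ MOVLT  r5←0x1c
10: ✓ MOVNE  r3←0x1c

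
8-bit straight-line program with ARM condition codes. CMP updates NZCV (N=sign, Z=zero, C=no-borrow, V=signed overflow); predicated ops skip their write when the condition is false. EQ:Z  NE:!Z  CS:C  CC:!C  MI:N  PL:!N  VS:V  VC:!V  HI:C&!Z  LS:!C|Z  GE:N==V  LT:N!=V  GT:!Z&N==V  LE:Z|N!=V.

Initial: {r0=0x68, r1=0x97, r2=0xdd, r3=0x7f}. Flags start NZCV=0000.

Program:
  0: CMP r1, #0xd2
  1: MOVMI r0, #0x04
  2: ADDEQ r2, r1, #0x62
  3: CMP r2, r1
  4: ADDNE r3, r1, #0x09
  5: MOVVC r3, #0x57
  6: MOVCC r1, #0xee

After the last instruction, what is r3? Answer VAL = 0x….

VAL = 0x57

[0] flags=1000 → (cmp)
[1] flags=1000 MI?T → r0=0x04
[2] flags=1000 EQ?F → skip
[3] flags=0010 → (cmp)
[4] flags=0010 NE?T → r3=0xa0
[5] flags=0010 VC?T → r3=0x57
[6] flags=0010 CC?F → skip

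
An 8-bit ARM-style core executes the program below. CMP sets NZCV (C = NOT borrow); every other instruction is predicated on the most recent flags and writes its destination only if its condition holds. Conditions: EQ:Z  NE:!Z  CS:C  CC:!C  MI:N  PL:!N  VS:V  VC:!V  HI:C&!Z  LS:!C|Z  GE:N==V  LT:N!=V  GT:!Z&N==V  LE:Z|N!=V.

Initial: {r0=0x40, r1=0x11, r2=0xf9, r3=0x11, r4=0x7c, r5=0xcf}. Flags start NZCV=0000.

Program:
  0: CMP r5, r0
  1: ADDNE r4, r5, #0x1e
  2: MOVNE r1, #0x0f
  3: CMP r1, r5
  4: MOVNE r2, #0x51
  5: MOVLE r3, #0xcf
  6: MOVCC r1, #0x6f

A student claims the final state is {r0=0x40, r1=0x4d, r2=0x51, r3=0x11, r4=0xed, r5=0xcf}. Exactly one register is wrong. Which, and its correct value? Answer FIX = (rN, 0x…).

FIX = (r1, 0x6f)

0: ✓ CMP  NZCV=1010
1: ✓ ADDNE  r4←0xed
2: ✓ MOVNE  r1←0x0f
3: ✓ CMP  NZCV=0000
4: ✓ MOVNE  r2←0x51
5: · MOVLE
6: ✓ MOVCC  r1←0x6f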